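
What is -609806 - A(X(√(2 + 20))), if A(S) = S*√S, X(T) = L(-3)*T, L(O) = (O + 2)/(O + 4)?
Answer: -609806 + I*22^(¾) ≈ -6.0981e+5 + 10.158*I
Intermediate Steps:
L(O) = (2 + O)/(4 + O)
X(T) = -T (X(T) = ((2 - 3)/(4 - 3))*T = (-1/1)*T = (1*(-1))*T = -T)
A(S) = S^(3/2)
-609806 - A(X(√(2 + 20))) = -609806 - (-√(2 + 20))^(3/2) = -609806 - (-√22)^(3/2) = -609806 - (-1)*I*22^(¾) = -609806 + I*22^(¾)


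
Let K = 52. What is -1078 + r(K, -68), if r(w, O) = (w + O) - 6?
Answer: -1100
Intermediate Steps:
r(w, O) = -6 + O + w (r(w, O) = (O + w) - 6 = -6 + O + w)
-1078 + r(K, -68) = -1078 + (-6 - 68 + 52) = -1078 - 22 = -1100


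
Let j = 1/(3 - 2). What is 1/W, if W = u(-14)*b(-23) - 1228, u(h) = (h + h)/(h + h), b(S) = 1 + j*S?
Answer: -1/1250 ≈ -0.00080000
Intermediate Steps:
j = 1 (j = 1/1 = 1)
b(S) = 1 + S (b(S) = 1 + 1*S = 1 + S)
u(h) = 1 (u(h) = (2*h)/((2*h)) = (2*h)*(1/(2*h)) = 1)
W = -1250 (W = 1*(1 - 23) - 1228 = 1*(-22) - 1228 = -22 - 1228 = -1250)
1/W = 1/(-1250) = -1/1250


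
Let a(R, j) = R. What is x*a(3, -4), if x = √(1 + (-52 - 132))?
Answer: 3*I*√183 ≈ 40.583*I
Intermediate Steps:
x = I*√183 (x = √(1 - 184) = √(-183) = I*√183 ≈ 13.528*I)
x*a(3, -4) = (I*√183)*3 = 3*I*√183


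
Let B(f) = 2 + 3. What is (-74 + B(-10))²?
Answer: 4761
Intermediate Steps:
B(f) = 5
(-74 + B(-10))² = (-74 + 5)² = (-69)² = 4761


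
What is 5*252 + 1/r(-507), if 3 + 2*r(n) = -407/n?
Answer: 701313/557 ≈ 1259.1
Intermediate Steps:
r(n) = -3/2 - 407/(2*n) (r(n) = -3/2 + (-407/n)/2 = -3/2 - 407/(2*n))
5*252 + 1/r(-507) = 5*252 + 1/((½)*(-407 - 3*(-507))/(-507)) = 1260 + 1/((½)*(-1/507)*(-407 + 1521)) = 1260 + 1/((½)*(-1/507)*1114) = 1260 + 1/(-557/507) = 1260 - 507/557 = 701313/557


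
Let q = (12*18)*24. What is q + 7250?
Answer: 12434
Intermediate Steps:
q = 5184 (q = 216*24 = 5184)
q + 7250 = 5184 + 7250 = 12434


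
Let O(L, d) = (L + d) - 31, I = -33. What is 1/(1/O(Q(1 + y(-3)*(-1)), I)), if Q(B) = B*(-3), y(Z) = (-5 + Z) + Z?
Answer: -100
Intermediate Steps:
y(Z) = -5 + 2*Z
Q(B) = -3*B
O(L, d) = -31 + L + d
1/(1/O(Q(1 + y(-3)*(-1)), I)) = 1/(1/(-31 - 3*(1 + (-5 + 2*(-3))*(-1)) - 33)) = 1/(1/(-31 - 3*(1 + (-5 - 6)*(-1)) - 33)) = 1/(1/(-31 - 3*(1 - 11*(-1)) - 33)) = 1/(1/(-31 - 3*(1 + 11) - 33)) = 1/(1/(-31 - 3*12 - 33)) = 1/(1/(-31 - 36 - 33)) = 1/(1/(-100)) = 1/(-1/100) = -100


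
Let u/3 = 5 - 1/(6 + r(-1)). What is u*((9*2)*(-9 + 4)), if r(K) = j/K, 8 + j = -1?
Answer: -1332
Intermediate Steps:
j = -9 (j = -8 - 1 = -9)
r(K) = -9/K
u = 74/5 (u = 3*(5 - 1/(6 - 9/(-1))) = 3*(5 - 1/(6 - 9*(-1))) = 3*(5 - 1/(6 + 9)) = 3*(5 - 1/15) = 3*(74/15) = 74/5 ≈ 14.800)
u*((9*2)*(-9 + 4)) = 74*((9*2)*(-9 + 4))/5 = 74*(18*(-5))/5 = (74/5)*(-90) = -1332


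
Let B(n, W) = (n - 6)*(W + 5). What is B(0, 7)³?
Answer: -373248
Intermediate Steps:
B(n, W) = (-6 + n)*(5 + W)
B(0, 7)³ = (-30 - 6*7 + 5*0 + 7*0)³ = (-30 - 42 + 0 + 0)³ = (-72)³ = -373248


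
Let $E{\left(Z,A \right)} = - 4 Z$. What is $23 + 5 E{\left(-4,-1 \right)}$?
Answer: $103$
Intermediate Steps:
$23 + 5 E{\left(-4,-1 \right)} = 23 + 5 \left(\left(-4\right) \left(-4\right)\right) = 23 + 5 \cdot 16 = 23 + 80 = 103$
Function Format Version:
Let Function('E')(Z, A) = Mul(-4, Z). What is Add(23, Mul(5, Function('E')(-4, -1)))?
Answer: 103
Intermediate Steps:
Add(23, Mul(5, Function('E')(-4, -1))) = Add(23, Mul(5, Mul(-4, -4))) = Add(23, Mul(5, 16)) = Add(23, 80) = 103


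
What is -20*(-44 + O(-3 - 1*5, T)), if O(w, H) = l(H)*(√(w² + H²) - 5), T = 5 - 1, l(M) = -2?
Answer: 680 + 160*√5 ≈ 1037.8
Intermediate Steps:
T = 4
O(w, H) = 10 - 2*√(H² + w²) (O(w, H) = -2*(√(w² + H²) - 5) = -2*(√(H² + w²) - 5) = -2*(-5 + √(H² + w²)) = 10 - 2*√(H² + w²))
-20*(-44 + O(-3 - 1*5, T)) = -20*(-44 + (10 - 2*√(4² + (-3 - 1*5)²))) = -20*(-44 + (10 - 2*√(16 + (-3 - 5)²))) = -20*(-44 + (10 - 2*√(16 + (-8)²))) = -20*(-44 + (10 - 2*√(16 + 64))) = -20*(-44 + (10 - 8*√5)) = -20*(-34 - 8*√5) = 680 + 160*√5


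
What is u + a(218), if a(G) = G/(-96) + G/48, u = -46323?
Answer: -2223395/48 ≈ -46321.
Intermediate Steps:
a(G) = G/96 (a(G) = G*(-1/96) + G*(1/48) = -G/96 + G/48 = G/96)
u + a(218) = -46323 + (1/96)*218 = -46323 + 109/48 = -2223395/48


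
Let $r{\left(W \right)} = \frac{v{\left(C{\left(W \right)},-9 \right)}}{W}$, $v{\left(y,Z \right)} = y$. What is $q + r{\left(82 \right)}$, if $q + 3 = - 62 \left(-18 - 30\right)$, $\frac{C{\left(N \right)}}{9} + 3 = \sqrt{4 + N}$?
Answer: $\frac{243759}{82} + \frac{9 \sqrt{86}}{82} \approx 2973.7$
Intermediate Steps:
$C{\left(N \right)} = -27 + 9 \sqrt{4 + N}$
$r{\left(W \right)} = \frac{-27 + 9 \sqrt{4 + W}}{W}$
$q = 2973$ ($q = -3 - 62 \left(-18 - 30\right) = -3 - -2976 = -3 + 2976 = 2973$)
$q + r{\left(82 \right)} = 2973 + \frac{9 \left(-3 + \sqrt{4 + 82}\right)}{82} = 2973 + 9 \cdot \frac{1}{82} \left(-3 + \sqrt{86}\right) = 2973 - \left(\frac{27}{82} - \frac{9 \sqrt{86}}{82}\right) = \frac{243759}{82} + \frac{9 \sqrt{86}}{82}$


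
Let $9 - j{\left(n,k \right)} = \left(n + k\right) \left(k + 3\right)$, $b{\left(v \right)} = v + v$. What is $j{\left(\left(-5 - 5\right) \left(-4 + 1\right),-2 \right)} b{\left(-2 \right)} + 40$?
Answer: $116$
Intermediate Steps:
$b{\left(v \right)} = 2 v$
$j{\left(n,k \right)} = 9 - \left(3 + k\right) \left(k + n\right)$ ($j{\left(n,k \right)} = 9 - \left(n + k\right) \left(k + 3\right) = 9 - \left(k + n\right) \left(3 + k\right) = 9 - \left(3 + k\right) \left(k + n\right)$)
$j{\left(\left(-5 - 5\right) \left(-4 + 1\right),-2 \right)} b{\left(-2 \right)} + 40 = \left(9 - \left(-2\right)^{2} - -6 - 3 \left(-5 - 5\right) \left(-4 + 1\right) - - 2 \left(-5 - 5\right) \left(-4 + 1\right)\right) 2 \left(-2\right) + 40 = \left(9 - 4 + 6 - 3 \left(\left(-10\right) \left(-3\right)\right) - - 2 \left(\left(-10\right) \left(-3\right)\right)\right) \left(-4\right) + 40 = \left(9 - 4 + 6 - 90 - \left(-2\right) 30\right) \left(-4\right) + 40 = \left(9 - 4 + 6 - 90 + 60\right) \left(-4\right) + 40 = \left(-19\right) \left(-4\right) + 40 = 76 + 40 = 116$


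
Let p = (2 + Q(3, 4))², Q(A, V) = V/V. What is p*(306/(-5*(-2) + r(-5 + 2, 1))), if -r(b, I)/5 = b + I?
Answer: 1377/10 ≈ 137.70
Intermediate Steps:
r(b, I) = -5*I - 5*b (r(b, I) = -5*(b + I) = -5*(I + b) = -5*I - 5*b)
Q(A, V) = 1
p = 9 (p = (2 + 1)² = 3² = 9)
p*(306/(-5*(-2) + r(-5 + 2, 1))) = 9*(306/(-5*(-2) + (-5*1 - 5*(-5 + 2)))) = 9*(306/(10 + (-5 - 5*(-3)))) = 9*(306/(10 + (-5 + 15))) = 9*(306/(10 + 10)) = 9*(306/20) = 9*(306*(1/20)) = 9*(153/10) = 1377/10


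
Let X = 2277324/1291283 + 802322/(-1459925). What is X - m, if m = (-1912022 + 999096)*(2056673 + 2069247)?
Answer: 1014402516333612657047082/269310904825 ≈ 3.7667e+12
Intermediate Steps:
X = 326956783082/269310904825 (X = 2277324*(1/1291283) + 802322*(-1/1459925) = 325332/184469 - 802322/1459925 = 326956783082/269310904825 ≈ 1.2141)
m = -3766659641920 (m = -912926*4125920 = -3766659641920)
X - m = 326956783082/269310904825 - 1*(-3766659641920) = 326956783082/269310904825 + 3766659641920 = 1014402516333612657047082/269310904825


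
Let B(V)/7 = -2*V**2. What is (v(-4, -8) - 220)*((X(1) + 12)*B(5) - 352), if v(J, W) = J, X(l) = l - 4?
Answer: 784448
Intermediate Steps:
X(l) = -4 + l
B(V) = -14*V**2 (B(V) = 7*(-2*V**2) = -14*V**2)
(v(-4, -8) - 220)*((X(1) + 12)*B(5) - 352) = (-4 - 220)*(((-4 + 1) + 12)*(-14*5**2) - 352) = -224*((-3 + 12)*(-14*25) - 352) = -224*(9*(-350) - 352) = -224*(-3150 - 352) = -224*(-3502) = 784448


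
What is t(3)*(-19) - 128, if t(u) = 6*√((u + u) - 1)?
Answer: -128 - 114*√5 ≈ -382.91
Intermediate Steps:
t(u) = 6*√(-1 + 2*u) (t(u) = 6*√(2*u - 1) = 6*√(-1 + 2*u))
t(3)*(-19) - 128 = (6*√(-1 + 2*3))*(-19) - 128 = (6*√(-1 + 6))*(-19) - 128 = (6*√5)*(-19) - 128 = -114*√5 - 128 = -128 - 114*√5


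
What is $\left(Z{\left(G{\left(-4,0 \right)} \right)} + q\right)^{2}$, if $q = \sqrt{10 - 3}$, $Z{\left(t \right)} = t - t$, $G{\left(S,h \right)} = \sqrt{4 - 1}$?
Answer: $7$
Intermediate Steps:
$G{\left(S,h \right)} = \sqrt{3}$
$Z{\left(t \right)} = 0$
$q = \sqrt{7} \approx 2.6458$
$\left(Z{\left(G{\left(-4,0 \right)} \right)} + q\right)^{2} = \left(0 + \sqrt{7}\right)^{2} = \left(\sqrt{7}\right)^{2} = 7$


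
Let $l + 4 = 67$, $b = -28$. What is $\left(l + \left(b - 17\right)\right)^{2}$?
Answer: $324$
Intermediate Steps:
$l = 63$ ($l = -4 + 67 = 63$)
$\left(l + \left(b - 17\right)\right)^{2} = \left(63 - 45\right)^{2} = 18^{2} = 324$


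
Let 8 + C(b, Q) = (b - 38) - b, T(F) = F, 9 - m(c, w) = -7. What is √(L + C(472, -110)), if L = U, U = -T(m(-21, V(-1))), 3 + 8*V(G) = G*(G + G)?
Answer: I*√62 ≈ 7.874*I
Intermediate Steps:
V(G) = -3/8 + G²/4 (V(G) = -3/8 + (G*(G + G))/8 = -3/8 + (G*(2*G))/8 = -3/8 + (2*G²)/8 = -3/8 + G²/4)
m(c, w) = 16 (m(c, w) = 9 - 1*(-7) = 9 + 7 = 16)
U = -16 (U = -1*16 = -16)
L = -16
C(b, Q) = -46 (C(b, Q) = -8 + ((b - 38) - b) = -8 + ((-38 + b) - b) = -8 - 38 = -46)
√(L + C(472, -110)) = √(-16 - 46) = √(-62) = I*√62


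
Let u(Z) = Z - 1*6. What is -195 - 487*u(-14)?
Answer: 9545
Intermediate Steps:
u(Z) = -6 + Z (u(Z) = Z - 6 = -6 + Z)
-195 - 487*u(-14) = -195 - 487*(-6 - 14) = -195 - 487*(-20) = -195 + 9740 = 9545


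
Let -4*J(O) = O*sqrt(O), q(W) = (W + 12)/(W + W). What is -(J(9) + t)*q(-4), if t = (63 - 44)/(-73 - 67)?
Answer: -241/35 ≈ -6.8857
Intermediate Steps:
q(W) = (12 + W)/(2*W) (q(W) = (12 + W)/((2*W)) = (12 + W)*(1/(2*W)) = (12 + W)/(2*W))
J(O) = -O**(3/2)/4 (J(O) = -O*sqrt(O)/4 = -O**(3/2)/4)
t = -19/140 (t = 19/(-140) = 19*(-1/140) = -19/140 ≈ -0.13571)
-(J(9) + t)*q(-4) = -(-9**(3/2)/4 - 19/140)*(1/2)*(12 - 4)/(-4) = -(-1/4*27 - 19/140)*(1/2)*(-1/4)*8 = -(-27/4 - 19/140)*(-1) = -(-241)*(-1)/35 = -1*241/35 = -241/35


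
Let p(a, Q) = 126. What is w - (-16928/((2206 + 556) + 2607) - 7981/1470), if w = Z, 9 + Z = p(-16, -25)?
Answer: 141592637/1127490 ≈ 125.58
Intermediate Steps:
Z = 117 (Z = -9 + 126 = 117)
w = 117
w - (-16928/((2206 + 556) + 2607) - 7981/1470) = 117 - (-16928/((2206 + 556) + 2607) - 7981/1470) = 117 - (-16928/(2762 + 2607) - 7981*1/1470) = 117 - (-16928/5369 - 7981/1470) = 117 - 1*(-9676307/1127490) = 117 + 9676307/1127490 = 141592637/1127490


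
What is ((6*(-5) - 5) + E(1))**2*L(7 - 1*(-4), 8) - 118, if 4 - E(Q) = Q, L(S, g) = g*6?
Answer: 49034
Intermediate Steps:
L(S, g) = 6*g
E(Q) = 4 - Q
((6*(-5) - 5) + E(1))**2*L(7 - 1*(-4), 8) - 118 = ((6*(-5) - 5) + (4 - 1*1))**2*(6*8) - 118 = ((-30 - 5) + (4 - 1))**2*48 - 118 = (-35 + 3)**2*48 - 118 = (-32)**2*48 - 118 = 1024*48 - 118 = 49152 - 118 = 49034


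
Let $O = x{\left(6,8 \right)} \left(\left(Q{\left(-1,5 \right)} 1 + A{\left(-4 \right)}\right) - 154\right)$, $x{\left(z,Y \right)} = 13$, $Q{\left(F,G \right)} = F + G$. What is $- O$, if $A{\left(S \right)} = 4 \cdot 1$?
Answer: $1898$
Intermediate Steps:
$A{\left(S \right)} = 4$
$O = -1898$ ($O = 13 \left(\left(\left(-1 + 5\right) 1 + 4\right) - 154\right) = 13 \left(\left(4 \cdot 1 + 4\right) - 154\right) = 13 \left(\left(4 + 4\right) - 154\right) = 13 \left(8 - 154\right) = 13 \left(-146\right) = -1898$)
$- O = \left(-1\right) \left(-1898\right) = 1898$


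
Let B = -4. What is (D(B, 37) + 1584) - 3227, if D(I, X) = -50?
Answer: -1693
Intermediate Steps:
(D(B, 37) + 1584) - 3227 = (-50 + 1584) - 3227 = 1534 - 3227 = -1693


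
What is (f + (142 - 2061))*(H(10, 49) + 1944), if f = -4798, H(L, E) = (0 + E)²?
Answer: -29185365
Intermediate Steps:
H(L, E) = E²
(f + (142 - 2061))*(H(10, 49) + 1944) = (-4798 + (142 - 2061))*(49² + 1944) = (-4798 - 1919)*(2401 + 1944) = -6717*4345 = -29185365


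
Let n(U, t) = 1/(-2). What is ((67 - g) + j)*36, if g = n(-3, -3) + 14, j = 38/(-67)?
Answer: 127674/67 ≈ 1905.6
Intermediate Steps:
n(U, t) = -½
j = -38/67 (j = 38*(-1/67) = -38/67 ≈ -0.56716)
g = 27/2 (g = -½ + 14 = 27/2 ≈ 13.500)
((67 - g) + j)*36 = ((67 - 1*27/2) - 38/67)*36 = ((67 - 27/2) - 38/67)*36 = (107/2 - 38/67)*36 = (7093/134)*36 = 127674/67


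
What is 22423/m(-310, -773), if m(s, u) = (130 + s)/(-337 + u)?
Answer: 829651/6 ≈ 1.3828e+5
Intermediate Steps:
m(s, u) = (130 + s)/(-337 + u)
22423/m(-310, -773) = 22423/(((130 - 310)/(-337 - 773))) = 22423/((-180/(-1110))) = 22423/((-1/1110*(-180))) = 22423/(6/37) = 22423*(37/6) = 829651/6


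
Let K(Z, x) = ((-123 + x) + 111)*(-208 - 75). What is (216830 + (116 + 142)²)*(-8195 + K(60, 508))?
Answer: -42101862822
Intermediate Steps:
K(Z, x) = 3396 - 283*x (K(Z, x) = (-12 + x)*(-283) = 3396 - 283*x)
(216830 + (116 + 142)²)*(-8195 + K(60, 508)) = (216830 + (116 + 142)²)*(-8195 + (3396 - 283*508)) = (216830 + 258²)*(-8195 + (3396 - 143764)) = (216830 + 66564)*(-8195 - 140368) = 283394*(-148563) = -42101862822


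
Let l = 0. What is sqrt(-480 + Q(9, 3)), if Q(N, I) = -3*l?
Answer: 4*I*sqrt(30) ≈ 21.909*I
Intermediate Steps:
Q(N, I) = 0 (Q(N, I) = -3*0 = 0)
sqrt(-480 + Q(9, 3)) = sqrt(-480 + 0) = sqrt(-480) = 4*I*sqrt(30)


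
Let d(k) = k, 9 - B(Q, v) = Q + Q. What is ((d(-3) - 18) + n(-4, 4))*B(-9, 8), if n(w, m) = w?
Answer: -675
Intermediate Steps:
B(Q, v) = 9 - 2*Q (B(Q, v) = 9 - (Q + Q) = 9 - 2*Q)
((d(-3) - 18) + n(-4, 4))*B(-9, 8) = ((-3 - 18) - 4)*(9 - 2*(-9)) = (-21 - 4)*(9 + 18) = -25*27 = -675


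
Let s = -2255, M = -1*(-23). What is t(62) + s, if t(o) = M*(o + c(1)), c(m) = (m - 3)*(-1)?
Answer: -783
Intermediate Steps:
M = 23
c(m) = 3 - m (c(m) = (-3 + m)*(-1) = 3 - m)
t(o) = 46 + 23*o (t(o) = 23*(o + (3 - 1*1)) = 23*(o + (3 - 1)) = 23*(o + 2) = 23*(2 + o) = 46 + 23*o)
t(62) + s = (46 + 23*62) - 2255 = (46 + 1426) - 2255 = 1472 - 2255 = -783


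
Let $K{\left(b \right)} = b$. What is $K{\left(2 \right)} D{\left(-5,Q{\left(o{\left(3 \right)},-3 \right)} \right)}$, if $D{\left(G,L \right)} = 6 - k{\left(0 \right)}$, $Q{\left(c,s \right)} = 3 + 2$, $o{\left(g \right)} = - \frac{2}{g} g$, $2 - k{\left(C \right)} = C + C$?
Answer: $8$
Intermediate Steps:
$k{\left(C \right)} = 2 - 2 C$ ($k{\left(C \right)} = 2 - \left(C + C\right) = 2 - 2 C$)
$o{\left(g \right)} = -2$
$Q{\left(c,s \right)} = 5$
$D{\left(G,L \right)} = 4$ ($D{\left(G,L \right)} = 6 - \left(2 - 0\right) = 6 - \left(2 + 0\right) = 6 - 2 = 4$)
$K{\left(2 \right)} D{\left(-5,Q{\left(o{\left(3 \right)},-3 \right)} \right)} = 2 \cdot 4 = 8$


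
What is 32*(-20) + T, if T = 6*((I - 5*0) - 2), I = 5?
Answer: -622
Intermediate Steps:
T = 18 (T = 6*((5 - 5*0) - 2) = 6*((5 + 0) - 2) = 6*(5 - 2) = 6*3 = 18)
32*(-20) + T = 32*(-20) + 18 = -640 + 18 = -622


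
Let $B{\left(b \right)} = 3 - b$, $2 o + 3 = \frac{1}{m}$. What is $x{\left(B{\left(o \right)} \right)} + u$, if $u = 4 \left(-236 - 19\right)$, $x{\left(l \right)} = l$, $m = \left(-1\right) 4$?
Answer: $- \frac{8123}{8} \approx -1015.4$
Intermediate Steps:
$m = -4$
$o = - \frac{13}{8}$ ($o = - \frac{3}{2} + \frac{1}{2 \left(-4\right)} = - \frac{3}{2} + \frac{1}{2} \left(- \frac{1}{4}\right) = - \frac{3}{2} - \frac{1}{8} = - \frac{13}{8} \approx -1.625$)
$u = -1020$ ($u = 4 \left(-255\right) = -1020$)
$x{\left(B{\left(o \right)} \right)} + u = \left(3 - - \frac{13}{8}\right) - 1020 = \left(3 + \frac{13}{8}\right) - 1020 = \frac{37}{8} - 1020 = - \frac{8123}{8}$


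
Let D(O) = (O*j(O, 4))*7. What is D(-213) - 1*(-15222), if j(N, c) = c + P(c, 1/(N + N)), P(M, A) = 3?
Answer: 4785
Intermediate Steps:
j(N, c) = 3 + c (j(N, c) = c + 3 = 3 + c)
D(O) = 49*O (D(O) = (O*(3 + 4))*7 = (O*7)*7 = (7*O)*7 = 49*O)
D(-213) - 1*(-15222) = 49*(-213) - 1*(-15222) = -10437 + 15222 = 4785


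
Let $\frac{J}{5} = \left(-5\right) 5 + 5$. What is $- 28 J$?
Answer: $2800$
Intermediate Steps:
$J = -100$ ($J = 5 \left(\left(-5\right) 5 + 5\right) = 5 \left(-25 + 5\right) = 5 \left(-20\right) = -100$)
$- 28 J = \left(-28\right) \left(-100\right) = 2800$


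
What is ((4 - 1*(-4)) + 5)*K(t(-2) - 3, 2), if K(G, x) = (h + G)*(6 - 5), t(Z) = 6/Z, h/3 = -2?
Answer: -156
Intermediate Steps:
h = -6 (h = 3*(-2) = -6)
K(G, x) = -6 + G (K(G, x) = (-6 + G)*(6 - 5) = (-6 + G)*1 = -6 + G)
((4 - 1*(-4)) + 5)*K(t(-2) - 3, 2) = ((4 - 1*(-4)) + 5)*(-6 + (6/(-2) - 3)) = ((4 + 4) + 5)*(-6 + (6*(-½) - 3)) = (8 + 5)*(-6 + (-3 - 3)) = 13*(-6 - 6) = 13*(-12) = -156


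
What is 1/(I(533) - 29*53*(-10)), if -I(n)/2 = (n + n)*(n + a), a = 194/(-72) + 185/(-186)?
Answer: -279/310560733 ≈ -8.9838e-7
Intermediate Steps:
a = -4117/1116 (a = 194*(-1/72) + 185*(-1/186) = -97/36 - 185/186 = -4117/1116 ≈ -3.6891)
I(n) = -4*n*(-4117/1116 + n) (I(n) = -2*(n + n)*(n - 4117/1116) = -2*2*n*(-4117/1116 + n) = -4*n*(-4117/1116 + n))
1/(I(533) - 29*53*(-10)) = 1/((1/279)*533*(4117 - 1116*533) - 29*53*(-10)) = 1/((1/279)*533*(4117 - 594828) - 1537*(-10)) = 1/((1/279)*533*(-590711) + 15370) = 1/(-314848963/279 + 15370) = 1/(-310560733/279) = -279/310560733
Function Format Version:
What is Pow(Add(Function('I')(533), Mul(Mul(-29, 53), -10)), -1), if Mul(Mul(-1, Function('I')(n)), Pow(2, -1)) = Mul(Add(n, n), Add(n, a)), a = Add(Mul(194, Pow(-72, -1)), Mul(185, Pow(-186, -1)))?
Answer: Rational(-279, 310560733) ≈ -8.9838e-7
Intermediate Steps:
a = Rational(-4117, 1116) (a = Add(Mul(194, Rational(-1, 72)), Mul(185, Rational(-1, 186))) = Add(Rational(-97, 36), Rational(-185, 186)) = Rational(-4117, 1116) ≈ -3.6891)
Function('I')(n) = Mul(-4, n, Add(Rational(-4117, 1116), n)) (Function('I')(n) = Mul(-2, Mul(Add(n, n), Add(n, Rational(-4117, 1116)))) = Mul(-2, Mul(Mul(2, n), Add(Rational(-4117, 1116), n))) = Mul(-2, Mul(2, n, Add(Rational(-4117, 1116), n))) = Mul(-4, n, Add(Rational(-4117, 1116), n)))
Pow(Add(Function('I')(533), Mul(Mul(-29, 53), -10)), -1) = Pow(Add(Mul(Rational(1, 279), 533, Add(4117, Mul(-1116, 533))), Mul(Mul(-29, 53), -10)), -1) = Pow(Add(Mul(Rational(1, 279), 533, Add(4117, -594828)), Mul(-1537, -10)), -1) = Pow(Add(Mul(Rational(1, 279), 533, -590711), 15370), -1) = Pow(Add(Rational(-314848963, 279), 15370), -1) = Pow(Rational(-310560733, 279), -1) = Rational(-279, 310560733)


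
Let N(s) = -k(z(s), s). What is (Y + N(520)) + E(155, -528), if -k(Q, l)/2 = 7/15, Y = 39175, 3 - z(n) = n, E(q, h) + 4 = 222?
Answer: 590909/15 ≈ 39394.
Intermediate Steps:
E(q, h) = 218 (E(q, h) = -4 + 222 = 218)
z(n) = 3 - n
k(Q, l) = -14/15
N(s) = 14/15 (N(s) = -1*(-14/15) = 14/15)
(Y + N(520)) + E(155, -528) = (39175 + 14/15) + 218 = 587639/15 + 218 = 590909/15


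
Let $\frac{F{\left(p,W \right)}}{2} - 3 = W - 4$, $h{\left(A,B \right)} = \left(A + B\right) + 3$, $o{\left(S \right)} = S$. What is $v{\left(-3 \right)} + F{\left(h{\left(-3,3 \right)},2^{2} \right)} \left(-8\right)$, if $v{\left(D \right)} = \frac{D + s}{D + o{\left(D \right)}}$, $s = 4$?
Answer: $- \frac{289}{6} \approx -48.167$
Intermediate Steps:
$h{\left(A,B \right)} = 3 + A + B$
$v{\left(D \right)} = \frac{4 + D}{2 D}$ ($v{\left(D \right)} = \frac{D + 4}{D + D} = \frac{4 + D}{2 D}$)
$F{\left(p,W \right)} = -2 + 2 W$ ($F{\left(p,W \right)} = 6 + 2 \left(W - 4\right) = 6 + 2 \left(-4 + W\right) = 6 + \left(-8 + 2 W\right) = -2 + 2 W$)
$v{\left(-3 \right)} + F{\left(h{\left(-3,3 \right)},2^{2} \right)} \left(-8\right) = \frac{4 - 3}{2 \left(-3\right)} + \left(-2 + 2 \cdot 2^{2}\right) \left(-8\right) = \frac{1}{2} \left(- \frac{1}{3}\right) 1 + \left(-2 + 2 \cdot 4\right) \left(-8\right) = - \frac{1}{6} + \left(-2 + 8\right) \left(-8\right) = - \frac{1}{6} + 6 \left(-8\right) = - \frac{1}{6} - 48 = - \frac{289}{6}$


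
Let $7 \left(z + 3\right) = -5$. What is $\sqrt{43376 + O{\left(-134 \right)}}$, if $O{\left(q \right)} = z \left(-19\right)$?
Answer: $\frac{\sqrt{2128882}}{7} \approx 208.44$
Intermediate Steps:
$z = - \frac{26}{7}$ ($z = -3 + \frac{1}{7} \left(-5\right) = -3 - \frac{5}{7} = - \frac{26}{7} \approx -3.7143$)
$O{\left(q \right)} = \frac{494}{7}$ ($O{\left(q \right)} = \left(- \frac{26}{7}\right) \left(-19\right) = \frac{494}{7}$)
$\sqrt{43376 + O{\left(-134 \right)}} = \sqrt{43376 + \frac{494}{7}} = \sqrt{\frac{304126}{7}} = \frac{\sqrt{2128882}}{7}$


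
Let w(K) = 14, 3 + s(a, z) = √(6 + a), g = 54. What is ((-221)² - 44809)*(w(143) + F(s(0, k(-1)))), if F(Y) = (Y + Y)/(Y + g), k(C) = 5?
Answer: 48400128/865 + 145152*√6/865 ≈ 56365.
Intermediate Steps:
s(a, z) = -3 + √(6 + a)
F(Y) = 2*Y/(54 + Y) (F(Y) = (Y + Y)/(Y + 54) = (2*Y)/(54 + Y) = 2*Y/(54 + Y))
((-221)² - 44809)*(w(143) + F(s(0, k(-1)))) = ((-221)² - 44809)*(14 + 2*(-3 + √(6 + 0))/(54 + (-3 + √(6 + 0)))) = (48841 - 44809)*(14 + 2*(-3 + √6)/(54 + (-3 + √6))) = 4032*(14 + 2*(-3 + √6)/(51 + √6)) = 56448 + 8064*(-3 + √6)/(51 + √6)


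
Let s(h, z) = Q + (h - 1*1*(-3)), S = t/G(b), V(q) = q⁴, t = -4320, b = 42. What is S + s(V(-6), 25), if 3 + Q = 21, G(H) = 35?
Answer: 8355/7 ≈ 1193.6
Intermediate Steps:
Q = 18 (Q = -3 + 21 = 18)
S = -864/7 (S = -4320/35 = -4320*1/35 = -864/7 ≈ -123.43)
s(h, z) = 21 + h (s(h, z) = 18 + (h - 1*1*(-3)) = 18 + (h - 1*(-3)) = 18 + (h + 3) = 18 + (3 + h) = 21 + h)
S + s(V(-6), 25) = -864/7 + (21 + (-6)⁴) = -864/7 + (21 + 1296) = -864/7 + 1317 = 8355/7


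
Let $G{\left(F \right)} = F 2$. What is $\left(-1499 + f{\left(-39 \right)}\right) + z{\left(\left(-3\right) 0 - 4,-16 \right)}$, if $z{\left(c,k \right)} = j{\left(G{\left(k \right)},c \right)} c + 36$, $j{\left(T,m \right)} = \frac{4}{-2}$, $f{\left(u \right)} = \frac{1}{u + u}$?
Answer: $- \frac{113491}{78} \approx -1455.0$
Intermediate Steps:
$f{\left(u \right)} = \frac{1}{2 u}$
$G{\left(F \right)} = 2 F$
$j{\left(T,m \right)} = -2$ ($j{\left(T,m \right)} = 4 \left(- \frac{1}{2}\right) = -2$)
$z{\left(c,k \right)} = 36 - 2 c$ ($z{\left(c,k \right)} = - 2 c + 36 = 36 - 2 c$)
$\left(-1499 + f{\left(-39 \right)}\right) + z{\left(\left(-3\right) 0 - 4,-16 \right)} = \left(-1499 + \frac{1}{2 \left(-39\right)}\right) + \left(36 - 2 \left(\left(-3\right) 0 - 4\right)\right) = \left(-1499 + \frac{1}{2} \left(- \frac{1}{39}\right)\right) + \left(36 - 2 \left(0 - 4\right)\right) = \left(-1499 - \frac{1}{78}\right) + \left(36 - -8\right) = - \frac{116923}{78} + \left(36 + 8\right) = - \frac{116923}{78} + 44 = - \frac{113491}{78}$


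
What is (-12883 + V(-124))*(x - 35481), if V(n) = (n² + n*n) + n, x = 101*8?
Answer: -615272385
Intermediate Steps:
x = 808
V(n) = n + 2*n² (V(n) = (n² + n²) + n = 2*n² + n = n + 2*n²)
(-12883 + V(-124))*(x - 35481) = (-12883 - 124*(1 + 2*(-124)))*(808 - 35481) = (-12883 - 124*(1 - 248))*(-34673) = (-12883 - 124*(-247))*(-34673) = (-12883 + 30628)*(-34673) = 17745*(-34673) = -615272385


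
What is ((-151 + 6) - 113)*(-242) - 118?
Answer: 62318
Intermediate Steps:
((-151 + 6) - 113)*(-242) - 118 = (-145 - 113)*(-242) - 118 = -258*(-242) - 118 = 62436 - 118 = 62318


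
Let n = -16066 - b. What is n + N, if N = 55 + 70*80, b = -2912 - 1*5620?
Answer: -1879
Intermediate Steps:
b = -8532 (b = -2912 - 5620 = -8532)
N = 5655 (N = 55 + 5600 = 5655)
n = -7534 (n = -16066 - 1*(-8532) = -16066 + 8532 = -7534)
n + N = -7534 + 5655 = -1879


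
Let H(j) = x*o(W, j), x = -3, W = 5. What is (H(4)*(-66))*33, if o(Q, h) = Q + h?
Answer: 58806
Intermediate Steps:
H(j) = -15 - 3*j (H(j) = -3*(5 + j) = -15 - 3*j)
(H(4)*(-66))*33 = ((-15 - 3*4)*(-66))*33 = ((-15 - 12)*(-66))*33 = -27*(-66)*33 = 1782*33 = 58806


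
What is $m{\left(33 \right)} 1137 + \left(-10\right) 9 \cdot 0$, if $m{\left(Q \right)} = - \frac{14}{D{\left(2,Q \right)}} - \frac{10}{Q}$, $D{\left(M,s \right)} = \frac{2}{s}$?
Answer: $- \frac{2892907}{11} \approx -2.6299 \cdot 10^{5}$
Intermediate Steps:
$m{\left(Q \right)} = - \frac{10}{Q} - 7 Q$ ($m{\left(Q \right)} = - \frac{14}{2 \frac{1}{Q}} - \frac{10}{Q} = - 14 \frac{Q}{2} - \frac{10}{Q} = - 7 Q - \frac{10}{Q} = - \frac{10}{Q} - 7 Q$)
$m{\left(33 \right)} 1137 + \left(-10\right) 9 \cdot 0 = \left(- \frac{10}{33} - 231\right) 1137 + \left(-10\right) 9 \cdot 0 = \left(\left(-10\right) \frac{1}{33} - 231\right) 1137 - 0 = \left(- \frac{10}{33} - 231\right) 1137 + 0 = \left(- \frac{7633}{33}\right) 1137 + 0 = - \frac{2892907}{11} + 0 = - \frac{2892907}{11}$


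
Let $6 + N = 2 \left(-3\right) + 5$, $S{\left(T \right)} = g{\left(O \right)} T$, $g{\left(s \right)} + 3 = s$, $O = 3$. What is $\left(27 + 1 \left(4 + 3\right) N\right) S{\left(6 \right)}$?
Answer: $0$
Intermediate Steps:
$g{\left(s \right)} = -3 + s$
$S{\left(T \right)} = 0$ ($S{\left(T \right)} = \left(-3 + 3\right) T = 0 T = 0$)
$N = -7$ ($N = -6 + \left(2 \left(-3\right) + 5\right) = -6 + \left(-6 + 5\right) = -6 - 1 = -7$)
$\left(27 + 1 \left(4 + 3\right) N\right) S{\left(6 \right)} = \left(27 + 1 \left(4 + 3\right) \left(-7\right)\right) 0 = \left(27 + 1 \cdot 7 \left(-7\right)\right) 0 = \left(27 + 7 \left(-7\right)\right) 0 = \left(27 - 49\right) 0 = \left(-22\right) 0 = 0$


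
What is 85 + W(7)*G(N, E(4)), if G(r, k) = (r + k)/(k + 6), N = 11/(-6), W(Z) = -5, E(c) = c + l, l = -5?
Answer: 527/6 ≈ 87.833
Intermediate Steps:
E(c) = -5 + c (E(c) = c - 5 = -5 + c)
N = -11/6 (N = 11*(-⅙) = -11/6 ≈ -1.8333)
G(r, k) = (k + r)/(6 + k)
85 + W(7)*G(N, E(4)) = 85 - 5*((-5 + 4) - 11/6)/(6 + (-5 + 4)) = 85 - 5*(-1 - 11/6)/(6 - 1) = 85 - 5*(-17)/(5*6) = 85 - (-17)/6 = 85 - 5*(-17/30) = 85 + 17/6 = 527/6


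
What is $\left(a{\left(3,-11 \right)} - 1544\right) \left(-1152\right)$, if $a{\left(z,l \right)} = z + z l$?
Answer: $1813248$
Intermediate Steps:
$a{\left(z,l \right)} = z + l z$
$\left(a{\left(3,-11 \right)} - 1544\right) \left(-1152\right) = \left(3 \left(1 - 11\right) - 1544\right) \left(-1152\right) = \left(3 \left(-10\right) - 1544\right) \left(-1152\right) = \left(-30 - 1544\right) \left(-1152\right) = \left(-1574\right) \left(-1152\right) = 1813248$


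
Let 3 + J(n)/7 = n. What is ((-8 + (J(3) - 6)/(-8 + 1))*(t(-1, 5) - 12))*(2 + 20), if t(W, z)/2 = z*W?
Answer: 24200/7 ≈ 3457.1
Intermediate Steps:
t(W, z) = 2*W*z (t(W, z) = 2*(z*W) = 2*(W*z) = 2*W*z)
J(n) = -21 + 7*n
((-8 + (J(3) - 6)/(-8 + 1))*(t(-1, 5) - 12))*(2 + 20) = ((-8 + ((-21 + 7*3) - 6)/(-8 + 1))*(2*(-1)*5 - 12))*(2 + 20) = ((-8 + ((-21 + 21) - 6)/(-7))*(-10 - 12))*22 = ((-8 + (0 - 6)*(-⅐))*(-22))*22 = ((-8 - 6*(-⅐))*(-22))*22 = ((-8 + 6/7)*(-22))*22 = -50/7*(-22)*22 = (1100/7)*22 = 24200/7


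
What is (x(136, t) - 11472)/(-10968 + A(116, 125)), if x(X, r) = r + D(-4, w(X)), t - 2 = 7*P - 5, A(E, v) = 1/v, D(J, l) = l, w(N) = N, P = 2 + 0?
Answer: 1415625/1370999 ≈ 1.0326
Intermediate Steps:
P = 2
t = 11 (t = 2 + (7*2 - 5) = 2 + (14 - 5) = 2 + 9 = 11)
x(X, r) = X + r (x(X, r) = r + X = X + r)
(x(136, t) - 11472)/(-10968 + A(116, 125)) = ((136 + 11) - 11472)/(-10968 + 1/125) = (147 - 11472)/(-10968 + 1/125) = -11325/(-1370999/125) = -11325*(-125/1370999) = 1415625/1370999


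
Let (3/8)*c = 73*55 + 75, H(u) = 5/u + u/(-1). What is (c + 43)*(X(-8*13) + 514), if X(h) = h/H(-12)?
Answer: 2305934102/417 ≈ 5.5298e+6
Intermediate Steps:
H(u) = -u + 5/u (H(u) = 5/u + u*(-1) = 5/u - u = -u + 5/u)
c = 32720/3 (c = 8*(73*55 + 75)/3 = 8*(4015 + 75)/3 = (8/3)*4090 = 32720/3 ≈ 10907.)
X(h) = 12*h/139 (X(h) = h/(-1*(-12) + 5/(-12)) = h/(12 + 5*(-1/12)) = h/(12 - 5/12) = h/(139/12) = h*(12/139) = 12*h/139)
(c + 43)*(X(-8*13) + 514) = (32720/3 + 43)*(12*(-8*13)/139 + 514) = 32849*((12/139)*(-104) + 514)/3 = 32849*(-1248/139 + 514)/3 = (32849/3)*(70198/139) = 2305934102/417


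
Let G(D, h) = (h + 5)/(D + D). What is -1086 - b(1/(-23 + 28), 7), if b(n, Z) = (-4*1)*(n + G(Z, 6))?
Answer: -37872/35 ≈ -1082.1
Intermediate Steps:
G(D, h) = (5 + h)/(2*D) (G(D, h) = (5 + h)/((2*D)) = (5 + h)*(1/(2*D)) = (5 + h)/(2*D))
b(n, Z) = -22/Z - 4*n (b(n, Z) = (-4*1)*(n + (5 + 6)/(2*Z)) = -4*(n + (½)*11/Z) = -4*(n + 11/(2*Z)) = -22/Z - 4*n)
-1086 - b(1/(-23 + 28), 7) = -1086 - (-22/7 - 4/(-23 + 28)) = -1086 - (-22*⅐ - 4/5) = -1086 - (-22/7 - 4*⅕) = -1086 - (-22/7 - ⅘) = -1086 - 1*(-138/35) = -1086 + 138/35 = -37872/35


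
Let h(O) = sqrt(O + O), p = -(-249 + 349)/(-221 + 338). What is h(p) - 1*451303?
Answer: -451303 + 10*I*sqrt(26)/39 ≈ -4.513e+5 + 1.3074*I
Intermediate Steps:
p = -100/117 ≈ -0.85470
h(O) = sqrt(2)*sqrt(O) (h(O) = sqrt(2*O) = sqrt(2)*sqrt(O))
h(p) - 1*451303 = sqrt(2)*sqrt(-100/117) - 1*451303 = sqrt(2)*(10*I*sqrt(13)/39) - 451303 = 10*I*sqrt(26)/39 - 451303 = -451303 + 10*I*sqrt(26)/39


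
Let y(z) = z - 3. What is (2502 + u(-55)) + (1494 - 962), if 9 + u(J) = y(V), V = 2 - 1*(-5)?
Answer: 3029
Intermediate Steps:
V = 7 (V = 2 + 5 = 7)
y(z) = -3 + z
u(J) = -5 (u(J) = -9 + (-3 + 7) = -9 + 4 = -5)
(2502 + u(-55)) + (1494 - 962) = (2502 - 5) + (1494 - 962) = 2497 + 532 = 3029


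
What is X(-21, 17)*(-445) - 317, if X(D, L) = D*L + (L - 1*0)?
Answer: 150983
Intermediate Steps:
X(D, L) = L + D*L (X(D, L) = D*L + (L + 0) = D*L + L = L + D*L)
X(-21, 17)*(-445) - 317 = (17*(1 - 21))*(-445) - 317 = (17*(-20))*(-445) - 317 = -340*(-445) - 317 = 151300 - 317 = 150983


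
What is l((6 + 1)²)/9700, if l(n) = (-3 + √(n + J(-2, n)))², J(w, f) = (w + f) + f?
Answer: (3 - √145)²/9700 ≈ 0.0084279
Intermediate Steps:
J(w, f) = w + 2*f (J(w, f) = (f + w) + f = w + 2*f)
l(n) = (-3 + √(-2 + 3*n))² (l(n) = (-3 + √(n + (-2 + 2*n)))² = (-3 + √(-2 + 3*n))²)
l((6 + 1)²)/9700 = (-3 + √(-2 + 3*(6 + 1)²))²/9700 = (-3 + √(-2 + 3*7²))²*(1/9700) = (-3 + √(-2 + 3*49))²*(1/9700) = (-3 + √(-2 + 147))²*(1/9700) = (-3 + √145)²*(1/9700) = (-3 + √145)²/9700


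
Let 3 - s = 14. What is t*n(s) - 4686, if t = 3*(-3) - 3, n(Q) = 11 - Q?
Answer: -4950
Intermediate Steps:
s = -11 (s = 3 - 1*14 = 3 - 14 = -11)
t = -12 (t = -9 - 3 = -12)
t*n(s) - 4686 = -12*(11 - 1*(-11)) - 4686 = -12*(11 + 11) - 4686 = -12*22 - 4686 = -264 - 4686 = -4950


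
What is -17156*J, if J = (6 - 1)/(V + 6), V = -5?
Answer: -85780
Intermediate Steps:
J = 5 (J = (6 - 1)/(-5 + 6) = 5/1 = 5*1 = 5)
-17156*J = -17156*5 = -85780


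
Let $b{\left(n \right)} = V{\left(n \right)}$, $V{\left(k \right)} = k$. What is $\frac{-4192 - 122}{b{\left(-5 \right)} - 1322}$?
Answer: $\frac{4314}{1327} \approx 3.2509$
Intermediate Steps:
$b{\left(n \right)} = n$
$\frac{-4192 - 122}{b{\left(-5 \right)} - 1322} = \frac{-4192 - 122}{-5 - 1322} = - \frac{4314}{-1327} = \left(-4314\right) \left(- \frac{1}{1327}\right) = \frac{4314}{1327}$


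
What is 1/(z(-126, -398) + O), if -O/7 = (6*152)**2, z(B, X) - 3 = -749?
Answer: -1/5822954 ≈ -1.7173e-7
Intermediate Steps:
z(B, X) = -746 (z(B, X) = 3 - 749 = -746)
O = -5822208 (O = -7*(6*152)**2 = -7*912**2 = -7*831744 = -5822208)
1/(z(-126, -398) + O) = 1/(-746 - 5822208) = 1/(-5822954) = -1/5822954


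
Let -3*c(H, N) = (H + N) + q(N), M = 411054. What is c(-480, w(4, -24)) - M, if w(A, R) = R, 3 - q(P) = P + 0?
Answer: -410895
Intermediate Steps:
q(P) = 3 - P (q(P) = 3 - (P + 0) = 3 - P)
c(H, N) = -1 - H/3 (c(H, N) = -((H + N) + (3 - N))/3 = -(3 + H)/3 = -1 - H/3)
c(-480, w(4, -24)) - M = (-1 - ⅓*(-480)) - 1*411054 = (-1 + 160) - 411054 = 159 - 411054 = -410895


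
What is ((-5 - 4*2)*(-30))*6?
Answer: 2340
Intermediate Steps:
((-5 - 4*2)*(-30))*6 = ((-5 - 8)*(-30))*6 = -13*(-30)*6 = 390*6 = 2340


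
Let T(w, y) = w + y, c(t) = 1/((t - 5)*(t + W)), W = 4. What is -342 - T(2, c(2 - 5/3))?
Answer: -62599/182 ≈ -343.95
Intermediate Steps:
c(t) = 1/((-5 + t)*(4 + t)) (c(t) = 1/((t - 5)*(t + 4)) = 1/((-5 + t)*(4 + t)))
-342 - T(2, c(2 - 5/3)) = -342 - (2 + 1/(-20 + (2 - 5/3)**2 - (2 - 5/3))) = -342 - (2 + 1/(-20 + (1/3)**2 - 1*1/3)) = -342 - (2 + 1/(-20 + 1/9 - 1/3)) = -342 - (2 + 1/(-182/9)) = -342 - (2 - 9/182) = -342 - 1*355/182 = -342 - 355/182 = -62599/182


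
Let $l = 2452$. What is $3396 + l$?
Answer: $5848$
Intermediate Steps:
$3396 + l = 3396 + 2452 = 5848$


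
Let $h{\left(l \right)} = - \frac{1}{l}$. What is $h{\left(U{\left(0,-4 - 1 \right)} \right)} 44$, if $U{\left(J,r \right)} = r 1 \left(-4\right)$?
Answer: $- \frac{11}{5} \approx -2.2$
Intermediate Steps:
$U{\left(J,r \right)} = - 4 r$ ($U{\left(J,r \right)} = r \left(-4\right) = - 4 r$)
$h{\left(U{\left(0,-4 - 1 \right)} \right)} 44 = - \frac{1}{\left(-4\right) \left(-4 - 1\right)} 44 = - \frac{1}{\left(-4\right) \left(-5\right)} 44 = - \frac{1}{20} \cdot 44 = \left(-1\right) \frac{1}{20} \cdot 44 = \left(- \frac{1}{20}\right) 44 = - \frac{11}{5}$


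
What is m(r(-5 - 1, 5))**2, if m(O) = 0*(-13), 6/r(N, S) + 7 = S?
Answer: 0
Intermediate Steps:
r(N, S) = 6/(-7 + S)
m(O) = 0
m(r(-5 - 1, 5))**2 = 0**2 = 0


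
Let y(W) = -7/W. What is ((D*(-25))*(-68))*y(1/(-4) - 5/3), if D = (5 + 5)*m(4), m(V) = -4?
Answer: -5712000/23 ≈ -2.4835e+5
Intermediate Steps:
D = -40 (D = (5 + 5)*(-4) = 10*(-4) = -40)
((D*(-25))*(-68))*y(1/(-4) - 5/3) = (-40*(-25)*(-68))*(-7/(1/(-4) - 5/3)) = (1000*(-68))*(-7/(1*(-¼) - 5*⅓)) = -(-476000)/(-¼ - 5/3) = -(-476000)/(-23/12) = -(-476000)*(-12)/23 = -68000*84/23 = -5712000/23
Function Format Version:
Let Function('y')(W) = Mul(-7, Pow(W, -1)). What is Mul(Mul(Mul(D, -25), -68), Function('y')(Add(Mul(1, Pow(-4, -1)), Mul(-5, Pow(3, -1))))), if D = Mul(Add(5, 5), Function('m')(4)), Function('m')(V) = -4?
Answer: Rational(-5712000, 23) ≈ -2.4835e+5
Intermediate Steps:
D = -40 (D = Mul(Add(5, 5), -4) = Mul(10, -4) = -40)
Mul(Mul(Mul(D, -25), -68), Function('y')(Add(Mul(1, Pow(-4, -1)), Mul(-5, Pow(3, -1))))) = Mul(Mul(Mul(-40, -25), -68), Mul(-7, Pow(Add(Mul(1, Pow(-4, -1)), Mul(-5, Pow(3, -1))), -1))) = Mul(Mul(1000, -68), Mul(-7, Pow(Add(Mul(1, Rational(-1, 4)), Mul(-5, Rational(1, 3))), -1))) = Mul(-68000, Mul(-7, Pow(Add(Rational(-1, 4), Rational(-5, 3)), -1))) = Mul(-68000, Mul(-7, Pow(Rational(-23, 12), -1))) = Mul(-68000, Mul(-7, Rational(-12, 23))) = Mul(-68000, Rational(84, 23)) = Rational(-5712000, 23)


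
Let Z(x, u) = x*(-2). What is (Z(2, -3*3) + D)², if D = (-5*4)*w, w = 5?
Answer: 10816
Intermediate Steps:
Z(x, u) = -2*x
D = -100 (D = -5*4*5 = -20*5 = -100)
(Z(2, -3*3) + D)² = (-2*2 - 100)² = (-4 - 100)² = (-104)² = 10816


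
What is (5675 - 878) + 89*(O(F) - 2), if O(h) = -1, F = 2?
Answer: 4530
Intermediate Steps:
(5675 - 878) + 89*(O(F) - 2) = (5675 - 878) + 89*(-1 - 2) = 4797 + 89*(-3) = 4797 - 267 = 4530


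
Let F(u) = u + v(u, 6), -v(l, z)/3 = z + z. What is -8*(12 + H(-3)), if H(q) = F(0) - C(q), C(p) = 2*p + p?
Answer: 120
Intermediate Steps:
v(l, z) = -6*z (v(l, z) = -3*(z + z) = -6*z)
C(p) = 3*p
F(u) = -36 + u (F(u) = u - 6*6 = u - 36 = -36 + u)
H(q) = -36 - 3*q (H(q) = (-36 + 0) - 3*q = -36 - 3*q)
-8*(12 + H(-3)) = -8*(12 + (-36 - 3*(-3))) = -8*(12 + (-36 + 9)) = -8*(12 - 27) = -8*(-15) = 120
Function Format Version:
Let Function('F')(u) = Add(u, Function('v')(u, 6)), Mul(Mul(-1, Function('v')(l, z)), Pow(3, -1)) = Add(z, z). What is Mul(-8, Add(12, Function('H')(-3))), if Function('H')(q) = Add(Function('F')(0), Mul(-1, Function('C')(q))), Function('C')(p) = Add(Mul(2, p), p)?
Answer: 120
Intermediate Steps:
Function('v')(l, z) = Mul(-6, z) (Function('v')(l, z) = Mul(-3, Add(z, z)) = Mul(-3, Mul(2, z)) = Mul(-6, z))
Function('C')(p) = Mul(3, p)
Function('F')(u) = Add(-36, u) (Function('F')(u) = Add(u, Mul(-6, 6)) = Add(u, -36) = Add(-36, u))
Function('H')(q) = Add(-36, Mul(-3, q)) (Function('H')(q) = Add(Add(-36, 0), Mul(-1, Mul(3, q))) = Add(-36, Mul(-3, q)))
Mul(-8, Add(12, Function('H')(-3))) = Mul(-8, Add(12, Add(-36, Mul(-3, -3)))) = Mul(-8, Add(12, Add(-36, 9))) = Mul(-8, Add(12, -27)) = Mul(-8, -15) = 120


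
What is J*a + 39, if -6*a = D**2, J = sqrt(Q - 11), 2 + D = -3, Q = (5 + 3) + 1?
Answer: 39 - 25*I*sqrt(2)/6 ≈ 39.0 - 5.8926*I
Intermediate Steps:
Q = 9 (Q = 8 + 1 = 9)
D = -5 (D = -2 - 3 = -5)
J = I*sqrt(2) (J = sqrt(9 - 11) = sqrt(-2) = I*sqrt(2) ≈ 1.4142*I)
a = -25/6 (a = -1/6*(-5)**2 = -1/6*25 = -25/6 ≈ -4.1667)
J*a + 39 = (I*sqrt(2))*(-25/6) + 39 = -25*I*sqrt(2)/6 + 39 = 39 - 25*I*sqrt(2)/6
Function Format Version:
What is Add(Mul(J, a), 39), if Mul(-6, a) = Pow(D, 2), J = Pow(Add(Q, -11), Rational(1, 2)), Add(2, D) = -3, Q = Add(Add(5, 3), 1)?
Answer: Add(39, Mul(Rational(-25, 6), I, Pow(2, Rational(1, 2)))) ≈ Add(39.000, Mul(-5.8926, I))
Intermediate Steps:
Q = 9 (Q = Add(8, 1) = 9)
D = -5 (D = Add(-2, -3) = -5)
J = Mul(I, Pow(2, Rational(1, 2))) (J = Pow(Add(9, -11), Rational(1, 2)) = Pow(-2, Rational(1, 2)) = Mul(I, Pow(2, Rational(1, 2))) ≈ Mul(1.4142, I))
a = Rational(-25, 6) (a = Mul(Rational(-1, 6), Pow(-5, 2)) = Mul(Rational(-1, 6), 25) = Rational(-25, 6) ≈ -4.1667)
Add(Mul(J, a), 39) = Add(Mul(Mul(I, Pow(2, Rational(1, 2))), Rational(-25, 6)), 39) = Add(Mul(Rational(-25, 6), I, Pow(2, Rational(1, 2))), 39) = Add(39, Mul(Rational(-25, 6), I, Pow(2, Rational(1, 2))))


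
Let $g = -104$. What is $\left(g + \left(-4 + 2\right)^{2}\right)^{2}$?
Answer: $10000$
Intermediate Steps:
$\left(g + \left(-4 + 2\right)^{2}\right)^{2} = \left(-104 + \left(-4 + 2\right)^{2}\right)^{2} = \left(-104 + \left(-2\right)^{2}\right)^{2} = \left(-104 + 4\right)^{2} = \left(-100\right)^{2} = 10000$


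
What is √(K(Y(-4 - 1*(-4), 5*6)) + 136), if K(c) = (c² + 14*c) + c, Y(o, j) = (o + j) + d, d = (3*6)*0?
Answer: √1486 ≈ 38.549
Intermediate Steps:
d = 0 (d = 18*0 = 0)
Y(o, j) = j + o (Y(o, j) = (o + j) + 0 = (j + o) + 0 = j + o)
K(c) = c² + 15*c
√(K(Y(-4 - 1*(-4), 5*6)) + 136) = √((5*6 + (-4 - 1*(-4)))*(15 + (5*6 + (-4 - 1*(-4)))) + 136) = √((30 + (-4 + 4))*(15 + (30 + (-4 + 4))) + 136) = √((30 + 0)*(15 + (30 + 0)) + 136) = √(30*(15 + 30) + 136) = √(30*45 + 136) = √(1350 + 136) = √1486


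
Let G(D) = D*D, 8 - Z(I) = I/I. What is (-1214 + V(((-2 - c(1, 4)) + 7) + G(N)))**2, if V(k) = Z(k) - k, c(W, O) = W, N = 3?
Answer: 1488400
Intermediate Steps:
Z(I) = 7 (Z(I) = 8 - I/I = 8 - 1*1 = 8 - 1 = 7)
G(D) = D**2
V(k) = 7 - k
(-1214 + V(((-2 - c(1, 4)) + 7) + G(N)))**2 = (-1214 + (7 - (((-2 - 1*1) + 7) + 3**2)))**2 = (-1214 + (7 - (((-2 - 1) + 7) + 9)))**2 = (-1214 + (7 - ((-3 + 7) + 9)))**2 = (-1214 + (7 - (4 + 9)))**2 = (-1214 + (7 - 1*13))**2 = (-1214 + (7 - 13))**2 = (-1214 - 6)**2 = (-1220)**2 = 1488400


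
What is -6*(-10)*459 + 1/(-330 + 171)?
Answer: 4378859/159 ≈ 27540.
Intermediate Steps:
-6*(-10)*459 + 1/(-330 + 171) = 60*459 + 1/(-159) = 27540 - 1/159 = 4378859/159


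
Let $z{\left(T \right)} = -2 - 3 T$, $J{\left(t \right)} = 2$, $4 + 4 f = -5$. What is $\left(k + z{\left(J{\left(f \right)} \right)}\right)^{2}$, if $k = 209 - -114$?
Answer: $99225$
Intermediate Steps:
$f = - \frac{9}{4}$ ($f = -1 + \frac{1}{4} \left(-5\right) = -1 - \frac{5}{4} = - \frac{9}{4} \approx -2.25$)
$k = 323$ ($k = 209 + 114 = 323$)
$\left(k + z{\left(J{\left(f \right)} \right)}\right)^{2} = \left(323 - 8\right)^{2} = 315^{2} = 99225$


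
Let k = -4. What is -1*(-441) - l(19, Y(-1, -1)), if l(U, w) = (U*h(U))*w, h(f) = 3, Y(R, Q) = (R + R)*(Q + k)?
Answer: -129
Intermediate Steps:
Y(R, Q) = 2*R*(-4 + Q) (Y(R, Q) = (R + R)*(Q - 4) = (2*R)*(-4 + Q) = 2*R*(-4 + Q))
l(U, w) = 3*U*w (l(U, w) = (U*3)*w = (3*U)*w = 3*U*w)
-1*(-441) - l(19, Y(-1, -1)) = -1*(-441) - 3*19*2*(-1)*(-4 - 1) = 441 - 3*19*2*(-1)*(-5) = 441 - 3*19*10 = 441 - 1*570 = 441 - 570 = -129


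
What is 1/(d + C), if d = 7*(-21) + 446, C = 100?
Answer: 1/399 ≈ 0.0025063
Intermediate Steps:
d = 299 (d = -147 + 446 = 299)
1/(d + C) = 1/(299 + 100) = 1/399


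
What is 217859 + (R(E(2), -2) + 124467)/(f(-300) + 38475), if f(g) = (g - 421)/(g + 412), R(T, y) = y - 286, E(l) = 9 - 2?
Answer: 134093547787/615497 ≈ 2.1786e+5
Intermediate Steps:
E(l) = 7
R(T, y) = -286 + y
f(g) = (-421 + g)/(412 + g)
217859 + (R(E(2), -2) + 124467)/(f(-300) + 38475) = 217859 + ((-286 - 2) + 124467)/((-421 - 300)/(412 - 300) + 38475) = 217859 + (-288 + 124467)/(-721/112 + 38475) = 217859 + 124179/((1/112)*(-721) + 38475) = 217859 + 124179/(-103/16 + 38475) = 217859 + 124179/(615497/16) = 217859 + 124179*(16/615497) = 217859 + 1986864/615497 = 134093547787/615497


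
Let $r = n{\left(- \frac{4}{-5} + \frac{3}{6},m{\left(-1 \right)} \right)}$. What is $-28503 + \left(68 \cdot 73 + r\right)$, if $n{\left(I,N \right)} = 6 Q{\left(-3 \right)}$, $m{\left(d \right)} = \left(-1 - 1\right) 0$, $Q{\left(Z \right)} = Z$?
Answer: $-23557$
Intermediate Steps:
$m{\left(d \right)} = 0$ ($m{\left(d \right)} = \left(-1 - 1\right) 0 = \left(-2\right) 0 = 0$)
$n{\left(I,N \right)} = -18$ ($n{\left(I,N \right)} = 6 \left(-3\right) = -18$)
$r = -18$
$-28503 + \left(68 \cdot 73 + r\right) = -28503 + \left(68 \cdot 73 - 18\right) = -28503 + \left(4964 - 18\right) = -28503 + 4946 = -23557$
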